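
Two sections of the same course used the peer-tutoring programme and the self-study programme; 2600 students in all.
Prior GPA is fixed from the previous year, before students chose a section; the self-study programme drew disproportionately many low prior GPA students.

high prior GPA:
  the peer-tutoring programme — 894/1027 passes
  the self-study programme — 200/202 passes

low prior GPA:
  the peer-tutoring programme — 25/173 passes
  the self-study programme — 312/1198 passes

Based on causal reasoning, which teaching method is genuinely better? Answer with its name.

Prior GPA band is set before the teaching method has any effect — it is not caused by the teaching method — and it independently drives the outcome. That makes it a confounder, so the causal comparison is within prior GPA band levels.
Within each level — high prior GPA: 87.0% vs 99.0%; low prior GPA: 14.5% vs 26.0% — the self-study programme is higher every time.

the self-study programme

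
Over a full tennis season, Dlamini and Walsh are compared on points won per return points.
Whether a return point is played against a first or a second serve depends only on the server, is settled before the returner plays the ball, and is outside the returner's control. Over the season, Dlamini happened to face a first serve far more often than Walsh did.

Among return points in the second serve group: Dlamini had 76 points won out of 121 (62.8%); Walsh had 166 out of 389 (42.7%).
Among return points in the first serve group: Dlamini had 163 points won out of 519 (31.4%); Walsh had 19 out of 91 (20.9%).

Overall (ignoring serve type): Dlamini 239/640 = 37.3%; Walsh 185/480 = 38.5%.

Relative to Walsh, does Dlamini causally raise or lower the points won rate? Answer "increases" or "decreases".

increases

The serve type-specific comparison favours Dlamini throughout, but the pooled figures favour Walsh. The question is whether to condition on serve type.
Serve type differs across players for reasons unrelated to any effect of the player itself, and it separately predicts the outcome — a classic confounder. We must compare within serve type levels.
Within each level — second serve: 62.8% vs 42.7%; first serve: 31.4% vs 20.9% — Dlamini is higher every time.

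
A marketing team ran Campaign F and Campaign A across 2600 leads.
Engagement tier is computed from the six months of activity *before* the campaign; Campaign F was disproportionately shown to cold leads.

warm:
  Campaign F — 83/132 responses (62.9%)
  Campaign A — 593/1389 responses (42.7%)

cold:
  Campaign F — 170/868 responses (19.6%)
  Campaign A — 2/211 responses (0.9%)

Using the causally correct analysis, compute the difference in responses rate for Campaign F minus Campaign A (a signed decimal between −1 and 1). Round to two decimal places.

+0.20

The imbalance in engagement tier arose from how leads were allocated, not from anything the campaign did; and engagement tier independently affects the outcome. The pooled gap is confounded — condition on engagement tier.
Adjusting over the population distribution of engagement tier: 0.585·(0.629−0.427) + 0.415·(0.196−0.009) = +0.195.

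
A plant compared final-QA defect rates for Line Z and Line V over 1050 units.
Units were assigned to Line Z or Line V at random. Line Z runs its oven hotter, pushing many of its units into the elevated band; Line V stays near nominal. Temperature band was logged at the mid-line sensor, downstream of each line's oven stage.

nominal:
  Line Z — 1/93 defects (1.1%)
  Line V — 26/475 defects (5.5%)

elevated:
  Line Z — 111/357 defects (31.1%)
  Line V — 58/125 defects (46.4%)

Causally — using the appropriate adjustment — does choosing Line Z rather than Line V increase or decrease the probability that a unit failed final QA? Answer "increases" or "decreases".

In-process temperature band lies on the pathway line → in-process temperature band → outcome, so adjusting for it blocks the indirect effect. For the total causal effect of line, use the unadjusted pooled rates.
Pooled: Line Z 24.9% vs Line V 14.0%; Line V is lower overall.

increases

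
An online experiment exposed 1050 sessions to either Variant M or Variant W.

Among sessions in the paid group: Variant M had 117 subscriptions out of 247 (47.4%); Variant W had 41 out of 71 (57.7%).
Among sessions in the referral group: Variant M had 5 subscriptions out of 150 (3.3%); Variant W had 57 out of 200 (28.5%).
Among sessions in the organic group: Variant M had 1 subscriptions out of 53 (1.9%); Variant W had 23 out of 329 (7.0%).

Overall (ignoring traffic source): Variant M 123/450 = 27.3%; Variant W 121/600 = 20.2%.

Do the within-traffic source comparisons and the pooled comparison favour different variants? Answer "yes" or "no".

yes

Within each traffic source level (paid 47.4% vs 57.7%; referral 3.3% vs 28.5%; organic 1.9% vs 7.0%), Variant W has the higher rate every time. Pooled: 27.3% vs 20.2% — Variant M has the higher rate overall. The two comparisons disagree.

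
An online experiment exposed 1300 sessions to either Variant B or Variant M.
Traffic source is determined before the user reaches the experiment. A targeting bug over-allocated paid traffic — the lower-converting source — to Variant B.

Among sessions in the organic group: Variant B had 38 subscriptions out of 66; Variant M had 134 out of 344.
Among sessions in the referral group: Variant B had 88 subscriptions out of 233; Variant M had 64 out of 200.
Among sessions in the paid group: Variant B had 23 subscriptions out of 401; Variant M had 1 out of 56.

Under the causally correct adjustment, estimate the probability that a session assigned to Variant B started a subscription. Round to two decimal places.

0.33

The traffic source-specific comparison favours Variant B throughout, but the pooled figures favour Variant M. The question is whether to condition on traffic source.
Traffic source differs across variants for reasons unrelated to any effect of the variant itself, and it separately predicts the outcome — a classic confounder. We must compare within traffic source levels.
Standardising Variant B to the population traffic source mix: 0.315·38/66 + 0.333·88/233 + 0.352·23/401 = 0.328.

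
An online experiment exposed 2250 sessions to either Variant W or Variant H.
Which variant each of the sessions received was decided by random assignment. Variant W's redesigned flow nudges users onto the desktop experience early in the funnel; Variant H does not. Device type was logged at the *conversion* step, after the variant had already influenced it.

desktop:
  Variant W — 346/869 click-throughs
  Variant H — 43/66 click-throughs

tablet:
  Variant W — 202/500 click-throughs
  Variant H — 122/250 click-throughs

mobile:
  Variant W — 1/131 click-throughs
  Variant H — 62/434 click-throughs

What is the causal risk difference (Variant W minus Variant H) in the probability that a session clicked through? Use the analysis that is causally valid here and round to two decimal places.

Because the variant influences device type, device type is a post-treatment mediator, not a confounder. Stratifying on it would bias the estimate; the causal effect is the crude pooled difference.
The causal difference is the pooled difference: 0.366 − 0.303 = +0.063.

+0.06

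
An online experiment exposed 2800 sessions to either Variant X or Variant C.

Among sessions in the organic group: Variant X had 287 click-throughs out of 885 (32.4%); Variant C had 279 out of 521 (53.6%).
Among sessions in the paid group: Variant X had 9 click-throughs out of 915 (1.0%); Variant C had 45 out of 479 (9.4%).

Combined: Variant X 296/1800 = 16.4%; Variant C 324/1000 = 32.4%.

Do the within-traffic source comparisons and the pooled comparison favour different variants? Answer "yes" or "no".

Within each traffic source level (organic 32.4% vs 53.6%; paid 1.0% vs 9.4%), Variant C has the higher rate every time. Pooled: 16.4% vs 32.4% — Variant C has the higher rate overall. They agree.

no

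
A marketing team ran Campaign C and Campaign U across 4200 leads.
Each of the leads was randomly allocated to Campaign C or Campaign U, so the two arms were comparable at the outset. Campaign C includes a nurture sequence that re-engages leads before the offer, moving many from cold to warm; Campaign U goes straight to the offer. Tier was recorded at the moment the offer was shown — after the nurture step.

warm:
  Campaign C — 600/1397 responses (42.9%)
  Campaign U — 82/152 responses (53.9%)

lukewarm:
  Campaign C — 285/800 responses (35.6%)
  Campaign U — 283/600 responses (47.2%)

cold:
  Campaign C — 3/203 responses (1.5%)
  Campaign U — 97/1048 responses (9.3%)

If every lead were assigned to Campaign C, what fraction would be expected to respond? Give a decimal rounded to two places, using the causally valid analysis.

0.37

The distribution of engagement tier is itself part of what the campaign does — it is an intermediate outcome. Holding it fixed would remove that part of the effect; the total effect is the pooled difference.
So P(outcome | do(Campaign C)) is just the pooled rate for Campaign C: 888/2400 = 0.370.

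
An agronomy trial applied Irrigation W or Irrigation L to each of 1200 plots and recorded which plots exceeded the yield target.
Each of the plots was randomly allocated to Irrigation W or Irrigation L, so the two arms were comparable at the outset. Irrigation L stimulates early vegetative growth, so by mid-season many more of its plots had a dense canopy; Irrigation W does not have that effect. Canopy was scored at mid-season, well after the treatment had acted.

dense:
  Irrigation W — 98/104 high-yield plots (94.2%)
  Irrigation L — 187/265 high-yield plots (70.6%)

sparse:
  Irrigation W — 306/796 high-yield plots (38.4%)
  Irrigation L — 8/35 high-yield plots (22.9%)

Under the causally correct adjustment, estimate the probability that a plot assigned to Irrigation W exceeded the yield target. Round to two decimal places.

0.45

Mid-season canopy is recorded after the irrigation and is itself shifted by it — it sits on the causal path from irrigation to outcome. Conditioning on a mediator would strip out part of the effect we want; the pooled comparison gives the total causal effect.
So P(outcome | do(Irrigation W)) is just the pooled rate for Irrigation W: 404/900 = 0.449.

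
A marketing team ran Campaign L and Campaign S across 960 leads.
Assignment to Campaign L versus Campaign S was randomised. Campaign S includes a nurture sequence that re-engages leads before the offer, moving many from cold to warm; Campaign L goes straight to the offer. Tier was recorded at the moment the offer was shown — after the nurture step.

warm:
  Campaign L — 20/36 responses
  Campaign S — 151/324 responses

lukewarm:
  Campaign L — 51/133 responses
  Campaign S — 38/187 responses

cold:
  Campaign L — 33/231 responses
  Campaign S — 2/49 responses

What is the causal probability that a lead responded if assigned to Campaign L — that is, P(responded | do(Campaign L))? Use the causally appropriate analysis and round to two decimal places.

Engagement tier is recorded after the campaign and is itself shifted by it — it sits on the causal path from campaign to outcome. Conditioning on a mediator would strip out part of the effect we want; the pooled comparison gives the total causal effect.
So P(outcome | do(Campaign L)) is just the pooled rate for Campaign L: 104/400 = 0.260.

0.26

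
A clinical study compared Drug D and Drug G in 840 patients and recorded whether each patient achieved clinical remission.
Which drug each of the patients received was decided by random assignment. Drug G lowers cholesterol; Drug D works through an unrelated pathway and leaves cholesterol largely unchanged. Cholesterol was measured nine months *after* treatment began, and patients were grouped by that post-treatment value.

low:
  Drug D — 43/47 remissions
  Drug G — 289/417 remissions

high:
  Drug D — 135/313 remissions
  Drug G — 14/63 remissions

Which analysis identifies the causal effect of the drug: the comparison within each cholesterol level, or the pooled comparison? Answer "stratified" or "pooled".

pooled

The stratified and pooled comparisons disagree (Drug D wins within each cholesterol; Drug G wins overall), so the answer turns on the causal role of cholesterol.
Stratifying would compare drugs among patients the drugs themselves sorted into cholesterol groups — a form of selection on an intermediate. The unconditioned pooled rates give the total causal effect.
Pooled: Drug D 49.4% vs Drug G 63.1%; Drug G is higher overall.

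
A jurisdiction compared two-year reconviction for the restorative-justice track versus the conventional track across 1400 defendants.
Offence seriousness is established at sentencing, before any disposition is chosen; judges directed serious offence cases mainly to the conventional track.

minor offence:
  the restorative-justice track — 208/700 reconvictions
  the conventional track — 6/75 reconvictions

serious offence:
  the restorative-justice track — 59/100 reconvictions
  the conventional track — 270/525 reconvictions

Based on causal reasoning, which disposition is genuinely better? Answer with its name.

the conventional track

the conventional track is lower inside every offence seriousness stratum but the restorative-justice track is lower in aggregate. Whether to stratify depends on how offence seriousness relates to the disposition.
Here offence seriousness is a common cause — it drives both which disposition a case falls under and the outcome. The crude comparison mixes populations; the stratum-specific rates are the causally relevant ones.
Within each level — minor offence: 29.7% vs 8.0%; serious offence: 59.0% vs 51.4% — the conventional track is lower every time.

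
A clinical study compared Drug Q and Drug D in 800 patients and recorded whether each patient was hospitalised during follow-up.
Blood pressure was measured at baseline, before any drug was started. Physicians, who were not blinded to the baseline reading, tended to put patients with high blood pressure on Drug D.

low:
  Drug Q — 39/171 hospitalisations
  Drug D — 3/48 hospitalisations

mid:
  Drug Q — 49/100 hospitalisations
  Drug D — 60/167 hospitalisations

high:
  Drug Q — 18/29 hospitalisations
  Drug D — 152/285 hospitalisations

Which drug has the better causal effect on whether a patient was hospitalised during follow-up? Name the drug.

Within every blood pressure level Drug D has the lower rate, yet pooled Drug Q does — Simpson's reversal.
Blood pressure satisfies the back-door criterion: it is not a descendant of the drug, and it blocks the spurious path from drug to outcome. Adjusting for it (i.e., using the within-blood pressure rates) gives the causal effect.
Within each level — low: 22.8% vs 6.2%; mid: 49.0% vs 35.9%; high: 62.1% vs 53.3% — Drug D is lower every time.

Drug D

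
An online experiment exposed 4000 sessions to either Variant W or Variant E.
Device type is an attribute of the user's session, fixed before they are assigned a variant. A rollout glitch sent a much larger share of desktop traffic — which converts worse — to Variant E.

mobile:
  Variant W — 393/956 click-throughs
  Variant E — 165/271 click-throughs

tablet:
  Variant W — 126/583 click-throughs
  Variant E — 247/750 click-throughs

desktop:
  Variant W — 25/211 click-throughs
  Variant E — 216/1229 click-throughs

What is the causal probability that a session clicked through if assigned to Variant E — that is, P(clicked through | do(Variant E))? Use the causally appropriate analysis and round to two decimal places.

0.36

The device type-specific comparison favours Variant E throughout, but the pooled figures favour Variant W. The question is whether to condition on device type.
Device type is set before the variant has any effect — it is not caused by the variant — and it independently drives the outcome. That makes it a confounder, so the causal comparison is within device type levels.
Standardising Variant E to the population device type mix: 0.307·165/271 + 0.333·247/750 + 0.360·216/1229 = 0.360.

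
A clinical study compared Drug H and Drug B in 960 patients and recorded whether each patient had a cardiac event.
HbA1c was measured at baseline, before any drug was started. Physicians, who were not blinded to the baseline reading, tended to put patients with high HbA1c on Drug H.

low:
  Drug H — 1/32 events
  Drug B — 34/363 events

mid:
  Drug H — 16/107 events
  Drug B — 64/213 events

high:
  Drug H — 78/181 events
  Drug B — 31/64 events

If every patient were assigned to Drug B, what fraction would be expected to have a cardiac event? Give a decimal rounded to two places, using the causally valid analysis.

Within every HbA1c level Drug H has the lower rate, yet pooled Drug B does — Simpson's reversal.
HbA1c differs across drugs for reasons unrelated to any effect of the drug itself, and it separately predicts the outcome — a classic confounder. We must compare within HbA1c levels.
Standardising Drug B to the population HbA1c mix: 0.411·34/363 + 0.333·64/213 + 0.255·31/64 = 0.262.

0.26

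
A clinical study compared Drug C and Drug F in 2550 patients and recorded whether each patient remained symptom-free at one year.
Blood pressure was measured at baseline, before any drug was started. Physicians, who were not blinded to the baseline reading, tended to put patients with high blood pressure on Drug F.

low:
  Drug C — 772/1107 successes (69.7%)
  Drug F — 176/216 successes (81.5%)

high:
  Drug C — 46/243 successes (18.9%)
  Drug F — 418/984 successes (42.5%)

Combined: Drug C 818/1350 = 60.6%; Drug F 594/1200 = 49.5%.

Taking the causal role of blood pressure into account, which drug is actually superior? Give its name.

Drug F

The imbalance in blood pressure arose from how patients were allocated, not from anything the drug did; and blood pressure independently affects the outcome. The pooled gap is confounded — condition on blood pressure.
Within each level — low: 69.7% vs 81.5%; high: 18.9% vs 42.5% — Drug F is higher every time.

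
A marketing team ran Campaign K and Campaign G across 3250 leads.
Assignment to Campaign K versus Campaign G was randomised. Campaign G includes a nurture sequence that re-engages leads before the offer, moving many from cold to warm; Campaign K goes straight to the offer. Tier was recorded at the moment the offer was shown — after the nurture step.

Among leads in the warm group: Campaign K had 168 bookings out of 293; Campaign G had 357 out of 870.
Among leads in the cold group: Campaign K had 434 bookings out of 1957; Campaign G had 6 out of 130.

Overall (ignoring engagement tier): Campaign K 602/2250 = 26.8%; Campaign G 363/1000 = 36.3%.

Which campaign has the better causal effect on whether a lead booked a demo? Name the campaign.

Engagement tier here is a post-treatment variable shaped by the campaign; conditioning on it would introduce bias rather than remove it. The overall comparison is the causal one.
Pooled: Campaign K 26.8% vs Campaign G 36.3%; Campaign G is higher overall.

Campaign G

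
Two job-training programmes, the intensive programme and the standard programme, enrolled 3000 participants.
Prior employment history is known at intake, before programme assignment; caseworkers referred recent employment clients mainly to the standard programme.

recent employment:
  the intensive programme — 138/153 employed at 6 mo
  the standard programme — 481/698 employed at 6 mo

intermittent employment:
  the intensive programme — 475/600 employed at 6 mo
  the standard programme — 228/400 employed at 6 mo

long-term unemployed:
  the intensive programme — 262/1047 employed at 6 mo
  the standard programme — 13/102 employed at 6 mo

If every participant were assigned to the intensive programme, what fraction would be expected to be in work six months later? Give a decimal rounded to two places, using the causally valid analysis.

Prior employment history differs across programmes for reasons unrelated to any effect of the programme itself, and it separately predicts the outcome — a classic confounder. We must compare within prior employment history levels.
Standardising the intensive programme to the population prior employment history mix: 0.284·138/153 + 0.333·475/600 + 0.383·262/1047 = 0.616.

0.62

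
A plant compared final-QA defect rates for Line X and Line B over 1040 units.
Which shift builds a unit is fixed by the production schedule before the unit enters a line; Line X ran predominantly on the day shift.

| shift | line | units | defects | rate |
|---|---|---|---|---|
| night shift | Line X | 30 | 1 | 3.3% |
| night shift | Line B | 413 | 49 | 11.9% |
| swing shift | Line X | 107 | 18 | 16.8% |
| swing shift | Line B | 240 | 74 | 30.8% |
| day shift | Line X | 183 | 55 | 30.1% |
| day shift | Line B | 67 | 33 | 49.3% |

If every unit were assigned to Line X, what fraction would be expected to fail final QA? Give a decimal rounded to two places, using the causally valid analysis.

The stratified and pooled comparisons disagree (Line X wins within each shift; Line B wins overall), so the answer turns on the causal role of shift.
Since shift is a pre-existing factor (not a product of the line) and it affects the outcome on its own, it is a confounder. The stratified rates, not the pooled rate, identify the causal effect.
Standardising Line X to the population shift mix: 0.426·1/30 + 0.334·18/107 + 0.240·55/183 = 0.143.

0.14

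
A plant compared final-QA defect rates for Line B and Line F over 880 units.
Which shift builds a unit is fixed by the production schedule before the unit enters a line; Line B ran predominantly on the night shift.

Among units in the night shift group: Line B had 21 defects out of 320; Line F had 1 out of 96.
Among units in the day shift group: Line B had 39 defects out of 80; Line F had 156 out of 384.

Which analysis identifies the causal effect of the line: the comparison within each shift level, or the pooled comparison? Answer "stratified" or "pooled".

stratified

Here shift is a common cause — it drives both which line a case falls under and the outcome. The crude comparison mixes populations; the stratum-specific rates are the causally relevant ones.
Within each level — night shift: 6.6% vs 1.0%; day shift: 48.8% vs 40.6% — Line F is lower every time.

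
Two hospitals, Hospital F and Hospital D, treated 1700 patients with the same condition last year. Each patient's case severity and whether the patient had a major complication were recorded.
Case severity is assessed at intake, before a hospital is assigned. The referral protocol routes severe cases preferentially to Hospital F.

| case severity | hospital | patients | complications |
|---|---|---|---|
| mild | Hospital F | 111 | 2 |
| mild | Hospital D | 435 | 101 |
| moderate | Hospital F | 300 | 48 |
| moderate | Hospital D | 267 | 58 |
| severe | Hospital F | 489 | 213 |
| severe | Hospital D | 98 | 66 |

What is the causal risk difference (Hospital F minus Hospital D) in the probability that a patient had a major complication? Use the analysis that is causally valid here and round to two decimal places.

-0.17

The stratified and pooled comparisons disagree (Hospital F wins within each case severity; Hospital D wins overall), so the answer turns on the causal role of case severity.
Here case severity is a common cause — it drives both which hospital a case falls under and the outcome. The crude comparison mixes populations; the stratum-specific rates are the causally relevant ones.
Adjusting over the population distribution of case severity: 0.321·(0.018−0.232) + 0.334·(0.160−0.217) + 0.345·(0.436−0.673) = -0.170.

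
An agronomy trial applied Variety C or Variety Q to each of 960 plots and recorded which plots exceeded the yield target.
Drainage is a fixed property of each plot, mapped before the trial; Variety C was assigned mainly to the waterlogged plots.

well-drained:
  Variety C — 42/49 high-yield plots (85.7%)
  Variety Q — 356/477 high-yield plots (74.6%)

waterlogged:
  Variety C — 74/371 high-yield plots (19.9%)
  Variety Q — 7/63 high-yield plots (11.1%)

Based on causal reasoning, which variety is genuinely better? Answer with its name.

Within every field drainage level Variety C has the higher rate, yet pooled Variety Q does — Simpson's reversal.
Since field drainage is a pre-existing factor (not a product of the variety) and it affects the outcome on its own, it is a confounder. The stratified rates, not the pooled rate, identify the causal effect.
Within each level — well-drained: 85.7% vs 74.6%; waterlogged: 19.9% vs 11.1% — Variety C is higher every time.

Variety C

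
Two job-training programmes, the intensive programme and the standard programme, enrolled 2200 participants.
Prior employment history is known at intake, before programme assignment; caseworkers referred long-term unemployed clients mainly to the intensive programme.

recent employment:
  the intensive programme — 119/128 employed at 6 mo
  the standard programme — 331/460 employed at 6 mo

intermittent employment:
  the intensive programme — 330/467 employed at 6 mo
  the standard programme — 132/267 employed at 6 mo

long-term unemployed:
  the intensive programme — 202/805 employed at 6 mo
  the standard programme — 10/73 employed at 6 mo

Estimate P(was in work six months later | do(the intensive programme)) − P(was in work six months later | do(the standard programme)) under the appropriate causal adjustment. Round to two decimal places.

Prior employment history is set before the programme has any effect — it is not caused by the programme — and it independently drives the outcome. That makes it a confounder, so the causal comparison is within prior employment history levels.
Adjusting over the population distribution of prior employment history: 0.267·(0.930−0.720) + 0.334·(0.707−0.494) + 0.399·(0.251−0.137) = +0.172.

+0.17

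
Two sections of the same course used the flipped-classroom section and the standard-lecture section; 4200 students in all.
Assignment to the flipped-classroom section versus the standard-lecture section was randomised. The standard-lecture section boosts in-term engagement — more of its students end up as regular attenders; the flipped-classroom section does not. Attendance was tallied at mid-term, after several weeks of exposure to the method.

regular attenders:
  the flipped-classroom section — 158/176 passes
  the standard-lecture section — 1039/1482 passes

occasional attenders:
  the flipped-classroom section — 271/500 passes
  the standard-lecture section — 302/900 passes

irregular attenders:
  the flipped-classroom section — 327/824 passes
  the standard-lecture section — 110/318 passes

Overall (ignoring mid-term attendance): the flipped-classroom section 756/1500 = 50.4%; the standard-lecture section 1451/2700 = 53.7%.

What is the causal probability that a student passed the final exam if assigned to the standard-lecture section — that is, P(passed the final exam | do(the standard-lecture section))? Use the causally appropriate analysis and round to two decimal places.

The distribution of mid-term attendance is itself part of what the teaching method does — it is an intermediate outcome. Holding it fixed would remove that part of the effect; the total effect is the pooled difference.
So P(outcome | do(the standard-lecture section)) is just the pooled rate for the standard-lecture section: 1451/2700 = 0.537.

0.54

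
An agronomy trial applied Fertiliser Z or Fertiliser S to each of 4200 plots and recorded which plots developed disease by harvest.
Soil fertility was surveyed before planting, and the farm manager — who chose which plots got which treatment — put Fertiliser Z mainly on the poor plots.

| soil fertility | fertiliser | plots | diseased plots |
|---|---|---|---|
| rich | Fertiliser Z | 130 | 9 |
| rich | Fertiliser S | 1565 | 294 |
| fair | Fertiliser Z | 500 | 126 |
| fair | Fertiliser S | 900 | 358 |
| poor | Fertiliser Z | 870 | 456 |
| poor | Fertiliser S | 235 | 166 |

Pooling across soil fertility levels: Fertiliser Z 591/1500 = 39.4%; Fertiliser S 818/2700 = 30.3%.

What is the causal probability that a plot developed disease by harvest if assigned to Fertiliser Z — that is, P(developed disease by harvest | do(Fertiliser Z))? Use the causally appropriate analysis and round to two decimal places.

0.25

The soil fertility-specific comparison favours Fertiliser Z throughout, but the pooled figures favour Fertiliser S. The question is whether to condition on soil fertility.
Nothing the fertiliser does changes soil fertility; the imbalance is an allocation artefact. With soil fertility also predicting the outcome, the pooled figure is confounded, and the within-stratum comparison is the causal one.
Standardising Fertiliser Z to the population soil fertility mix: 0.404·9/130 + 0.333·126/500 + 0.263·456/870 = 0.250.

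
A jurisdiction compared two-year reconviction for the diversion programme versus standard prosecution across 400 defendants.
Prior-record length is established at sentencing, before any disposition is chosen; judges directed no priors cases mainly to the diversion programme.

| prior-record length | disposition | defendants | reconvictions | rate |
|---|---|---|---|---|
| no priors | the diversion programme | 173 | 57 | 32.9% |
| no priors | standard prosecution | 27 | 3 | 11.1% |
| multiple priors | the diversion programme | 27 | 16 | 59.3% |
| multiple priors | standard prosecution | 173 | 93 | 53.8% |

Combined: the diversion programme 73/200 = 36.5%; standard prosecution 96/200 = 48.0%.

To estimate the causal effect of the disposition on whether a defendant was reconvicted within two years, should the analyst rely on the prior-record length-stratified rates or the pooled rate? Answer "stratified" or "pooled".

Prior-record length satisfies the back-door criterion: it is not a descendant of the disposition, and it blocks the spurious path from disposition to outcome. Adjusting for it (i.e., using the within-prior-record length rates) gives the causal effect.
Within each level — no priors: 32.9% vs 11.1%; multiple priors: 59.3% vs 53.8% — standard prosecution is lower every time.

stratified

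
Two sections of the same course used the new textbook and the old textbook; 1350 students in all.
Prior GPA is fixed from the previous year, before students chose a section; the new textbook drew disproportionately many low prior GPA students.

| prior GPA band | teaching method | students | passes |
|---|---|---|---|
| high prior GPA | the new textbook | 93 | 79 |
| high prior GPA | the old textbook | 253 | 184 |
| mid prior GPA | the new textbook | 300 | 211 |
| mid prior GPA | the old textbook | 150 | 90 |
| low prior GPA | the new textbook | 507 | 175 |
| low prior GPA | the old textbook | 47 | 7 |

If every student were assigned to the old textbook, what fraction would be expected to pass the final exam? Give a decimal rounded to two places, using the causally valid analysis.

0.45

The stratified and pooled comparisons disagree (the new textbook wins within each prior GPA band; the old textbook wins overall), so the answer turns on the causal role of prior GPA band.
Prior GPA band is set before the teaching method has any effect — it is not caused by the teaching method — and it independently drives the outcome. That makes it a confounder, so the causal comparison is within prior GPA band levels.
Standardising the old textbook to the population prior GPA band mix: 0.256·184/253 + 0.333·90/150 + 0.410·7/47 = 0.448.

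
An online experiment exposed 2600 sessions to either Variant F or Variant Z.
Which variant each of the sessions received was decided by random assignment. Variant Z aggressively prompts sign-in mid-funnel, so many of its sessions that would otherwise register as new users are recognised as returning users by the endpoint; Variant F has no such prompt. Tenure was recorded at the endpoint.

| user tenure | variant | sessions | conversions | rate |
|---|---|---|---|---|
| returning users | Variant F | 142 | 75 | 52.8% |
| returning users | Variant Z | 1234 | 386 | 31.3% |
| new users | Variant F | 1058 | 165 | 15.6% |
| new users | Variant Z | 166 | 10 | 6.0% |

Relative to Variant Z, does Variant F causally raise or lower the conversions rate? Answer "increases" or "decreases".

decreases

User tenure lies on the pathway variant → user tenure → outcome, so adjusting for it blocks the indirect effect. For the total causal effect of variant, use the unadjusted pooled rates.
Pooled: Variant F 20.0% vs Variant Z 28.3%; Variant Z is higher overall.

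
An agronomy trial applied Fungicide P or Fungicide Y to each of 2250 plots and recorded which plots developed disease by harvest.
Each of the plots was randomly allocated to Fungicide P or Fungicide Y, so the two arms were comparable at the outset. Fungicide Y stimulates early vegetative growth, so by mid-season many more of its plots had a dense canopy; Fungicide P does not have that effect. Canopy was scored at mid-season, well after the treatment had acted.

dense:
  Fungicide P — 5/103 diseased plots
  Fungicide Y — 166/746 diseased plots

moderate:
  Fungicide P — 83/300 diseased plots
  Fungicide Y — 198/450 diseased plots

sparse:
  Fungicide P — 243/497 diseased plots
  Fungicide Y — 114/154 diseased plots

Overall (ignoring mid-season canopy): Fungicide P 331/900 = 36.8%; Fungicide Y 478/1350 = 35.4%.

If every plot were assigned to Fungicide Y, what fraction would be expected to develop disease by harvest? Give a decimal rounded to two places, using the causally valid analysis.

Stratifying would compare fungicides among plots the fungicides themselves sorted into mid-season canopy groups — a form of selection on an intermediate. The unconditioned pooled rates give the total causal effect.
So P(outcome | do(Fungicide Y)) is just the pooled rate for Fungicide Y: 478/1350 = 0.354.

0.35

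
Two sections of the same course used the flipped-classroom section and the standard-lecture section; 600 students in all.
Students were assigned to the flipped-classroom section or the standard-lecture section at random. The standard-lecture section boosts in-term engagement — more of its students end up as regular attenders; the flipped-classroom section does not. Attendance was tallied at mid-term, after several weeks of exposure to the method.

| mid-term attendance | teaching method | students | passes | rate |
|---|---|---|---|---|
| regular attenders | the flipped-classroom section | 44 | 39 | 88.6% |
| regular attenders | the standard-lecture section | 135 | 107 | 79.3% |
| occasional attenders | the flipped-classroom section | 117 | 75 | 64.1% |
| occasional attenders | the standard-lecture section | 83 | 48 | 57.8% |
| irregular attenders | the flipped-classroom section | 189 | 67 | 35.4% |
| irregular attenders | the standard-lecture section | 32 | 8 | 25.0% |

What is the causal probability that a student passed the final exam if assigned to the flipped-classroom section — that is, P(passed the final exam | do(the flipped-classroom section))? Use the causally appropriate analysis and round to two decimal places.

The mid-term attendance-specific comparison favours the flipped-classroom section throughout, but the pooled figures favour the standard-lecture section. The question is whether to condition on mid-term attendance.
The distribution of mid-term attendance is itself part of what the teaching method does — it is an intermediate outcome. Holding it fixed would remove that part of the effect; the total effect is the pooled difference.
So P(outcome | do(the flipped-classroom section)) is just the pooled rate for the flipped-classroom section: 181/350 = 0.517.

0.52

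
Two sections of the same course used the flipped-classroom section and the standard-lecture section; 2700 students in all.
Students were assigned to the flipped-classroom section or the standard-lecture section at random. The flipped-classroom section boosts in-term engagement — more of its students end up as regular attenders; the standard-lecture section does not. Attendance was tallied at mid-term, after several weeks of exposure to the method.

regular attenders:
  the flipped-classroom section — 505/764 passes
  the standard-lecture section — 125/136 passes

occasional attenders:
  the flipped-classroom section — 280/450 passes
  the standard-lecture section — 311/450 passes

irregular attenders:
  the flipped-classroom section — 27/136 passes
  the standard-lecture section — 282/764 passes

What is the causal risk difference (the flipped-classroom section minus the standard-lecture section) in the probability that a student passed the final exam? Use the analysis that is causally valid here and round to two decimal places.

The mid-term attendance-specific comparison favours the standard-lecture section throughout, but the pooled figures favour the flipped-classroom section. The question is whether to condition on mid-term attendance.
Stratifying would compare teaching methods among students the teaching methods themselves sorted into mid-term attendance groups — a form of selection on an intermediate. The unconditioned pooled rates give the total causal effect.
The causal difference is the pooled difference: 0.601 − 0.532 = +0.070.

+0.07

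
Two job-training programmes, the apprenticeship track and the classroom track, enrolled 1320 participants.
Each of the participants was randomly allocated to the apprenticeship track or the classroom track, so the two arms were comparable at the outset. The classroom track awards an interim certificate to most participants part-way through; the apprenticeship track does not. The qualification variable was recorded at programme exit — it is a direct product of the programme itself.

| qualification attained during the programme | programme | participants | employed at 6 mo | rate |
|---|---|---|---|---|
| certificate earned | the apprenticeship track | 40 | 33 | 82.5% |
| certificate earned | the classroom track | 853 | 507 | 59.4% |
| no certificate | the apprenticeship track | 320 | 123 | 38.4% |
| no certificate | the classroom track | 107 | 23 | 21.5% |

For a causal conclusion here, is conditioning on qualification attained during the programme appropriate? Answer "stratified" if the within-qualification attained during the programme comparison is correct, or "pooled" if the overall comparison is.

pooled

the apprenticeship track is higher inside every qualification attained during the programme stratum but the classroom track is higher in aggregate. Whether to stratify depends on how qualification attained during the programme relates to the programme.
Qualification attained during the programme is downstream of the programme. One should not condition on a consequence of treatment, so the overall rates are the right comparison.
Pooled: the apprenticeship track 43.3% vs the classroom track 55.2%; the classroom track is higher overall.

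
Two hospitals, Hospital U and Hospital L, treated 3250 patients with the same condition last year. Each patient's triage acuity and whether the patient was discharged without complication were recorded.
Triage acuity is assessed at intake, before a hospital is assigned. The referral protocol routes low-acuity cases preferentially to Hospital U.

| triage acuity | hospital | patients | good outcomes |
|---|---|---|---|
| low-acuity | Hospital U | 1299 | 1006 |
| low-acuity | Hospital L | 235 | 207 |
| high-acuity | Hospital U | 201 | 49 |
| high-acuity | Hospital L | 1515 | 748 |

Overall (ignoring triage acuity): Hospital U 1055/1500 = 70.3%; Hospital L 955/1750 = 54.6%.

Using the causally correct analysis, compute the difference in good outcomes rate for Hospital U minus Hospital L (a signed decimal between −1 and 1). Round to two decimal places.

Within every triage acuity level Hospital L has the higher rate, yet pooled Hospital U does — Simpson's reversal.
Triage acuity satisfies the back-door criterion: it is not a descendant of the hospital, and it blocks the spurious path from hospital to outcome. Adjusting for it (i.e., using the within-triage acuity rates) gives the causal effect.
Adjusting over the population distribution of triage acuity: 0.472·(0.774−0.881) + 0.528·(0.244−0.494) = -0.182.

-0.18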